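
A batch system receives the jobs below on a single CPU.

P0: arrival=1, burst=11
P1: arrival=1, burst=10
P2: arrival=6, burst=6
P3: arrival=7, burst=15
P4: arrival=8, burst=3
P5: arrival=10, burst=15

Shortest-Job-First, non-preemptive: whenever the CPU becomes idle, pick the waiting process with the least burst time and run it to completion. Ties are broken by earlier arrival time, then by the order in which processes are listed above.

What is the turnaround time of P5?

Timeline: | idle 0-1 | P1 1-11 | P4 11-14 | P2 14-20 | P0 20-31 | P3 31-46 | P5 46-61 |
Completion: P0=31  P1=11  P2=20  P3=46  P4=14  P5=61
Turnaround (C−A): P0=30  P1=10  P2=14  P3=39  P4=6  P5=51
Turnaround(P5) = completion − arrival = 61 − 10 = 51

51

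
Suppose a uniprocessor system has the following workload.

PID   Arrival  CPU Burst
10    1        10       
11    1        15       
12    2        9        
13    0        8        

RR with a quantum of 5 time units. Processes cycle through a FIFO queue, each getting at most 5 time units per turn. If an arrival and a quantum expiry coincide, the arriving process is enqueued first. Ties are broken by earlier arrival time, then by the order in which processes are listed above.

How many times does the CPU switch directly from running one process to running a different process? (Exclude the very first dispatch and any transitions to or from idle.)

Gantt: | 13 0-5 | 10 5-10 | 11 10-15 | 12 15-20 | 13 20-23 | 10 23-28 | 11 28-33 | 12 33-37 | 11 37-42 |
Completion: 10=28  11=42  12=37  13=23

8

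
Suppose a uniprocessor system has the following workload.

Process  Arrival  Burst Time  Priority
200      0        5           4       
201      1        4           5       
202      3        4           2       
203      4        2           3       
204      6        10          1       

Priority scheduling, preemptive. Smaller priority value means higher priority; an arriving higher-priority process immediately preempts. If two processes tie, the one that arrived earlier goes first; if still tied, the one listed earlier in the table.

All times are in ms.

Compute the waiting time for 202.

10

Gantt: | 200 0-3 | 202 3-6 | 204 6-16 | 202 16-17 | 203 17-19 | 200 19-21 | 201 21-25 |
Completion: 200=21  201=25  202=17  203=19  204=16
Turnaround (C−A): 200=21  201=24  202=14  203=15  204=10
Waiting(202) = turnaround − burst = 14 − 4 = 10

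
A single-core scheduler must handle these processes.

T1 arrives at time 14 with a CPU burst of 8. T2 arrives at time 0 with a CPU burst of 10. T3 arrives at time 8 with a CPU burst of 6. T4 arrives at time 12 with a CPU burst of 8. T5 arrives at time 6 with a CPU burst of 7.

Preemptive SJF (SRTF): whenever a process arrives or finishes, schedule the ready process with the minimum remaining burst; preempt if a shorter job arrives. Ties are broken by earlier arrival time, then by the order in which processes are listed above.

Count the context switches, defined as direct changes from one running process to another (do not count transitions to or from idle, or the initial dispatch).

4

Gantt: | T2 0-10 | T3 10-16 | T5 16-23 | T4 23-31 | T1 31-39 |
Completion: T1=39  T2=10  T3=16  T4=31  T5=23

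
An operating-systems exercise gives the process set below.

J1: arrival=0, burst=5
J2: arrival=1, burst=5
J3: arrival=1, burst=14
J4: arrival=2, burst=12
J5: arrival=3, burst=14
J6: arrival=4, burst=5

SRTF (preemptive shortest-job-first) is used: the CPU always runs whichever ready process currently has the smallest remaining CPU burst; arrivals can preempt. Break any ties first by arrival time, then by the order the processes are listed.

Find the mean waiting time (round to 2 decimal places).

14.50

Timeline: | J1 0-5 | J2 5-10 | J6 10-15 | J4 15-27 | J3 27-41 | J5 41-55 |
Completion: J1=5  J2=10  J3=41  J4=27  J5=55  J6=15
Turnaround (C−A): J1=5  J2=9  J3=40  J4=25  J5=52  J6=11
Waiting times: J1=0, J2=4, J3=26, J4=13, J5=38, J6=6
Average waiting = (0+4+26+13+38+6) / 6 = 87/6 = 14.50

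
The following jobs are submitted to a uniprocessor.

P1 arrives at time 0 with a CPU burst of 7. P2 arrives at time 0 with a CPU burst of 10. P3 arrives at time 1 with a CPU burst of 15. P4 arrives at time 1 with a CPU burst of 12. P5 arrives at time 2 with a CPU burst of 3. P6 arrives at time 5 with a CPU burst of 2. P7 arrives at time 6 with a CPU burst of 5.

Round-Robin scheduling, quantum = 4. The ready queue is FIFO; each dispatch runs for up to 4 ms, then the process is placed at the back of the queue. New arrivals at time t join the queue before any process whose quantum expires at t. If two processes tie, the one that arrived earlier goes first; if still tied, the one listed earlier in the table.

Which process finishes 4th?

Schedule: | P1 0-4 | P2 4-8 | P3 8-12 | P4 12-16 | P5 16-19 | P1 19-22 | P6 22-24 | P7 24-28 | P2 28-32 | P3 32-36 | P4 36-40 | P7 40-41 | P2 41-43 | P3 43-47 | P4 47-51 | P3 51-54 |
Completion: P1=22  P2=43  P3=54  P4=51  P5=19  P6=24  P7=41
Turnaround (C−A): P1=22  P2=43  P3=53  P4=50  P5=17  P6=19  P7=35
Finish order: P5 → P1 → P6 → P7 → P2 → P4 → P3

P7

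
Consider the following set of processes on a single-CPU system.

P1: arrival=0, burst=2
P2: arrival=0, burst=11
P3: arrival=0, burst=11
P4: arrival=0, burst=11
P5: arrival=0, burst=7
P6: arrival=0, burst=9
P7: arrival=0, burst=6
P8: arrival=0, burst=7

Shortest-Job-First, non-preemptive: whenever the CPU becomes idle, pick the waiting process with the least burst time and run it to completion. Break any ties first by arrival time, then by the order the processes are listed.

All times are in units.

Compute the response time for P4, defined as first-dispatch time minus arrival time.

Schedule: | P1 0-2 | P7 2-8 | P5 8-15 | P8 15-22 | P6 22-31 | P2 31-42 | P3 42-53 | P4 53-64 |
Completion: P1=2  P2=42  P3=53  P4=64  P5=15  P6=31  P7=8  P8=22
Response(P4) = first start − arrival = 53 − 0 = 53

53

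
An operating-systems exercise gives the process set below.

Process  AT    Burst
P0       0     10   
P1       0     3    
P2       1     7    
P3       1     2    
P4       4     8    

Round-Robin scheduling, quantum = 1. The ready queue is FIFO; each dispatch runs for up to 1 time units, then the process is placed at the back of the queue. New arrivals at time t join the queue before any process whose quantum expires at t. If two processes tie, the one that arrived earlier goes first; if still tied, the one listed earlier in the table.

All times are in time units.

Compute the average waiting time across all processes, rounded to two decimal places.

Gantt: | P0 0-1 | P1 1-2 | P2 2-3 | P3 3-4 | P0 4-5 | P1 5-6 | P2 6-7 | P4 7-8 | P3 8-9 | P0 9-10 | P1 10-11 | P2 11-12 | P4 12-13 | P0 13-14 | P2 14-15 | P4 15-16 | P0 16-17 | P2 17-18 | P4 18-19 | P0 19-20 | P2 20-21 | P4 21-22 | P0 22-23 | P2 23-24 | P4 24-25 | P0 25-26 | P4 26-27 | P0 27-28 | P4 28-29 | P0 29-30 |
Completion: P0=30  P1=11  P2=24  P3=9  P4=29
Waiting times: P0=20, P1=8, P2=16, P3=6, P4=17
Average waiting = (20+8+16+6+17) / 5 = 67/5 = 13.40

13.40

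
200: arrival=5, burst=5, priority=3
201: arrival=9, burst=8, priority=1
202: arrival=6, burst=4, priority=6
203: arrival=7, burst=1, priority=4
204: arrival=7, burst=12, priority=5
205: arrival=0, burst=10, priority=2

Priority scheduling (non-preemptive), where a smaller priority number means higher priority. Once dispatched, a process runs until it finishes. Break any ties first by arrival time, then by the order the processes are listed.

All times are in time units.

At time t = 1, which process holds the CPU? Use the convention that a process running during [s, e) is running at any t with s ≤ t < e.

Schedule: | 205 0-10 | 201 10-18 | 200 18-23 | 203 23-24 | 204 24-36 | 202 36-40 |
Completion: 200=23  201=18  202=40  203=24  204=36  205=10

205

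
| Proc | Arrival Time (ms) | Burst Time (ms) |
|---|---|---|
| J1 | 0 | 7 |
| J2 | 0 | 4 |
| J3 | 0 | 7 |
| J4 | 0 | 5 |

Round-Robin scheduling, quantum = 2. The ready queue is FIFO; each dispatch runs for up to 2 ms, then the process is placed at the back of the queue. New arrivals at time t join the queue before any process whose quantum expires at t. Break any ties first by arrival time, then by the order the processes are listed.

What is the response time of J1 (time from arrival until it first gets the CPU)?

0

Gantt: | J1 0-2 | J2 2-4 | J3 4-6 | J4 6-8 | J1 8-10 | J2 10-12 | J3 12-14 | J4 14-16 | J1 16-18 | J3 18-20 | J4 20-21 | J1 21-22 | J3 22-23 |
Completion: J1=22  J2=12  J3=23  J4=21
Turnaround (C−A): J1=22  J2=12  J3=23  J4=21
Response(J1) = first start − arrival = 0 − 0 = 0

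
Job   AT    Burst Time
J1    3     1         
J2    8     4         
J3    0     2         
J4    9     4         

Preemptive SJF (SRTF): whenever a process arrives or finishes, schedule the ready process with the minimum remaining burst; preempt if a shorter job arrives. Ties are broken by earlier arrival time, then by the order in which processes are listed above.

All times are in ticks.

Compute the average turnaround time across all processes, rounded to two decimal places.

3.50

Gantt: | J3 0-2 | idle 2-3 | J1 3-4 | idle 4-8 | J2 8-12 | J4 12-16 |
Completion: J1=4  J2=12  J3=2  J4=16
Turnaround times: J1=1, J2=4, J3=2, J4=7
Average turnaround = (1+4+2+7) / 4 = 14/4 = 3.50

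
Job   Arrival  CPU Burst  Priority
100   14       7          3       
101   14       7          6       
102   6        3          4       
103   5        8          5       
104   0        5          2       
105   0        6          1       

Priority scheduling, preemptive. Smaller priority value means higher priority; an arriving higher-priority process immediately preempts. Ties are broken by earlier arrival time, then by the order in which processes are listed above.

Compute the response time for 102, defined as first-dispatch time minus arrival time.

5

Schedule: | 105 0-6 | 104 6-11 | 102 11-14 | 100 14-21 | 103 21-29 | 101 29-36 |
Completion: 100=21  101=36  102=14  103=29  104=11  105=6
Response(102) = first start − arrival = 11 − 6 = 5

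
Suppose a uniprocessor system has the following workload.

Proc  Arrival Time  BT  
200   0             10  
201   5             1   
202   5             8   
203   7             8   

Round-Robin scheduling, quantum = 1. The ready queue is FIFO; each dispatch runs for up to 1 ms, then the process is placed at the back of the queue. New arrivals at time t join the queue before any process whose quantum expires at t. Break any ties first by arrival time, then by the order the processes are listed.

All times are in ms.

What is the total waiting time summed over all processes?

Gantt: | 200 0-5 | 201 5-6 | 202 6-7 | 200 7-8 | 203 8-9 | 202 9-10 | 200 10-11 | 203 11-12 | 202 12-13 | 200 13-14 | 203 14-15 | 202 15-16 | 200 16-17 | 203 17-18 | 202 18-19 | 200 19-20 | 203 20-21 | 202 21-22 | 203 22-23 | 202 23-24 | 203 24-25 | 202 25-26 | 203 26-27 |
Completion: 200=20  201=6  202=26  203=27
Turnaround (C−A): 200=20  201=1  202=21  203=20
Waiting = turnaround − burst: 200=10, 201=0, 202=13, 203=12
Total waiting = 10 + 0 + 13 + 12 = 35

35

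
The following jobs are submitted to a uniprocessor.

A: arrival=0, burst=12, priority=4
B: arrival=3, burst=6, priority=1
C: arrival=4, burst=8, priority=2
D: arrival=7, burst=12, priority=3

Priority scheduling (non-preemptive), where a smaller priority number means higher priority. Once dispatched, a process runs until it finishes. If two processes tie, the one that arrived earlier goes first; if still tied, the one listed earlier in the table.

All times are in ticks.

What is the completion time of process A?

12

Gantt: | A 0-12 | B 12-18 | C 18-26 | D 26-38 |
Completion: A=12  B=18  C=26  D=38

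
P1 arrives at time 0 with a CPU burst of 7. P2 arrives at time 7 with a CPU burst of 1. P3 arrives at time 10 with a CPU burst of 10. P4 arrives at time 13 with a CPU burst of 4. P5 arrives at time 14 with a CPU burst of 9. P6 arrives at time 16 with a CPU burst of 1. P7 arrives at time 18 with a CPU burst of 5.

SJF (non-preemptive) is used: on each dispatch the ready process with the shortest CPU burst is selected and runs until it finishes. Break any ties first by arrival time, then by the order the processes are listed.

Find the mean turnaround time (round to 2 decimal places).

10.29

Timeline: | P1 0-7 | P2 7-8 | idle 8-10 | P3 10-20 | P6 20-21 | P4 21-25 | P7 25-30 | P5 30-39 |
Completion: P1=7  P2=8  P3=20  P4=25  P5=39  P6=21  P7=30
Turnaround times: P1=7, P2=1, P3=10, P4=12, P5=25, P6=5, P7=12
Average turnaround = (7+1+10+12+25+5+12) / 7 = 72/7 = 10.29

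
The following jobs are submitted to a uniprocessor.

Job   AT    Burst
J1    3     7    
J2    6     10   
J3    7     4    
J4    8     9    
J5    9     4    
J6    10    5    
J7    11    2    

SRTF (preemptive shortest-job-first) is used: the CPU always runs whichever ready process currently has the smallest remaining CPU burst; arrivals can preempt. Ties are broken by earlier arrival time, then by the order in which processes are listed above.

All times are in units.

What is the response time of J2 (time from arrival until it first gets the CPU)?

Timeline: | idle 0-3 | J1 3-10 | J3 10-11 | J7 11-13 | J3 13-16 | J5 16-20 | J6 20-25 | J4 25-34 | J2 34-44 |
Completion: J1=10  J2=44  J3=16  J4=34  J5=20  J6=25  J7=13
Turnaround (C−A): J1=7  J2=38  J3=9  J4=26  J5=11  J6=15  J7=2
Response(J2) = first start − arrival = 34 − 6 = 28

28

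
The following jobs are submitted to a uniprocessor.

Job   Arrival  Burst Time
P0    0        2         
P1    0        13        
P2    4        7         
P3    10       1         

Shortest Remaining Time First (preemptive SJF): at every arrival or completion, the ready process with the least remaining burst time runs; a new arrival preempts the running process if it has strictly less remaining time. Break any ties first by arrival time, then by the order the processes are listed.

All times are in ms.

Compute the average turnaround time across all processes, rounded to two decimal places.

8.50

Gantt: | P0 0-2 | P1 2-4 | P2 4-11 | P3 11-12 | P1 12-23 |
Completion: P0=2  P1=23  P2=11  P3=12
Turnaround (C−A): P0=2  P1=23  P2=7  P3=2
Turnaround times: P0=2, P1=23, P2=7, P3=2
Average turnaround = (2+23+7+2) / 4 = 34/4 = 8.50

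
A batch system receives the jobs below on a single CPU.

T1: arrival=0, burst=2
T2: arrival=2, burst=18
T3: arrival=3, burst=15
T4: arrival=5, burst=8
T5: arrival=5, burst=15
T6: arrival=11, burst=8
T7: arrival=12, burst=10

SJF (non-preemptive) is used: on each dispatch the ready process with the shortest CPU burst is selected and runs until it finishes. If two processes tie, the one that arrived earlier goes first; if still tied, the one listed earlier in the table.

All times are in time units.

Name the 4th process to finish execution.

T6

Gantt: | T1 0-2 | T2 2-20 | T4 20-28 | T6 28-36 | T7 36-46 | T3 46-61 | T5 61-76 |
Completion: T1=2  T2=20  T3=61  T4=28  T5=76  T6=36  T7=46
Turnaround (C−A): T1=2  T2=18  T3=58  T4=23  T5=71  T6=25  T7=34
Finish order: T1 → T2 → T4 → T6 → T7 → T3 → T5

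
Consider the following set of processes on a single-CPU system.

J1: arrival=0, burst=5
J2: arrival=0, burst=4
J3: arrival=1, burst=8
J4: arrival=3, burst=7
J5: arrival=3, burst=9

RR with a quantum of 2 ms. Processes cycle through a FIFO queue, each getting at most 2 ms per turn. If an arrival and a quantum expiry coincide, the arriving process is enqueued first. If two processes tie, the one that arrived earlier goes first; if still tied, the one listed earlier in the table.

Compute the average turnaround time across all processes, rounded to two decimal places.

23.20

Timeline: | J1 0-2 | J2 2-4 | J3 4-6 | J1 6-8 | J4 8-10 | J5 10-12 | J2 12-14 | J3 14-16 | J1 16-17 | J4 17-19 | J5 19-21 | J3 21-23 | J4 23-25 | J5 25-27 | J3 27-29 | J4 29-30 | J5 30-33 |
Completion: J1=17  J2=14  J3=29  J4=30  J5=33
Turnaround (C−A): J1=17  J2=14  J3=28  J4=27  J5=30
Turnaround times: J1=17, J2=14, J3=28, J4=27, J5=30
Average turnaround = (17+14+28+27+30) / 5 = 116/5 = 23.20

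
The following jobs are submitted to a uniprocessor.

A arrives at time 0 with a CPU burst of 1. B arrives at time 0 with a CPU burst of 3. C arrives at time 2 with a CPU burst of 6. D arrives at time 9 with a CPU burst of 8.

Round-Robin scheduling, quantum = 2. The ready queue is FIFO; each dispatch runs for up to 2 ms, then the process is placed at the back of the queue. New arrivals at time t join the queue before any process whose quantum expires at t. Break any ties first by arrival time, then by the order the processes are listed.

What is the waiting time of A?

Schedule: | A 0-1 | B 1-3 | C 3-5 | B 5-6 | C 6-10 | D 10-18 |
Completion: A=1  B=6  C=10  D=18
Waiting(A) = turnaround − burst = 1 − 1 = 0

0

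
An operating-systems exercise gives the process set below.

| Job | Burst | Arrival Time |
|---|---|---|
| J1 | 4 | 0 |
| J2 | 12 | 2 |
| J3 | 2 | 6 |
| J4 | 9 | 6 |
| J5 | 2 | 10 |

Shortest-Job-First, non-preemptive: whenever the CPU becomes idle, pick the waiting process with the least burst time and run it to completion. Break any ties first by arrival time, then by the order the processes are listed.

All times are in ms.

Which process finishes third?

Schedule: | J1 0-4 | J2 4-16 | J3 16-18 | J5 18-20 | J4 20-29 |
Completion: J1=4  J2=16  J3=18  J4=29  J5=20
Turnaround (C−A): J1=4  J2=14  J3=12  J4=23  J5=10
Finish order: J1 → J2 → J3 → J5 → J4

J3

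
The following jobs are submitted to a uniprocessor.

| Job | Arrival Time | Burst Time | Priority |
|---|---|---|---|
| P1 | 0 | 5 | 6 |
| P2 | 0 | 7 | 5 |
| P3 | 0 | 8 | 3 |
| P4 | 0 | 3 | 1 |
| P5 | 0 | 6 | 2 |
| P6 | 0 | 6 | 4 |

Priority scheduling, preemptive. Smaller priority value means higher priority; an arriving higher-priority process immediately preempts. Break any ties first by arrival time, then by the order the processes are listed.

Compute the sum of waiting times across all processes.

82

Schedule: | P4 0-3 | P5 3-9 | P3 9-17 | P6 17-23 | P2 23-30 | P1 30-35 |
Completion: P1=35  P2=30  P3=17  P4=3  P5=9  P6=23
Waiting = turnaround − burst: P1=30, P2=23, P3=9, P4=0, P5=3, P6=17
Total waiting = 30 + 23 + 9 + 0 + 3 + 17 = 82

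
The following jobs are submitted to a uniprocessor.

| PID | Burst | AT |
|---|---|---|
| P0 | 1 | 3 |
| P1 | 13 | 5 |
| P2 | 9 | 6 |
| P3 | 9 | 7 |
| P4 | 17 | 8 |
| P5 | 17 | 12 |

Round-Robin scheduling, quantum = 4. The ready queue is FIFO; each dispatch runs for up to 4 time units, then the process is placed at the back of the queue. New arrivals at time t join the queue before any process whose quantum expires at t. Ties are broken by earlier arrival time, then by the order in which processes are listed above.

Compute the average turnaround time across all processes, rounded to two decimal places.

Schedule: | idle 0-3 | P0 3-4 | idle 4-5 | P1 5-9 | P2 9-13 | P3 13-17 | P4 17-21 | P1 21-25 | P5 25-29 | P2 29-33 | P3 33-37 | P4 37-41 | P1 41-45 | P5 45-49 | P2 49-50 | P3 50-51 | P4 51-55 | P1 55-56 | P5 56-60 | P4 60-64 | P5 64-68 | P4 68-69 | P5 69-70 |
Completion: P0=4  P1=56  P2=50  P3=51  P4=69  P5=70
Turnaround (C−A): P0=1  P1=51  P2=44  P3=44  P4=61  P5=58
Turnaround times: P0=1, P1=51, P2=44, P3=44, P4=61, P5=58
Average turnaround = (1+51+44+44+61+58) / 6 = 259/6 = 43.17

43.17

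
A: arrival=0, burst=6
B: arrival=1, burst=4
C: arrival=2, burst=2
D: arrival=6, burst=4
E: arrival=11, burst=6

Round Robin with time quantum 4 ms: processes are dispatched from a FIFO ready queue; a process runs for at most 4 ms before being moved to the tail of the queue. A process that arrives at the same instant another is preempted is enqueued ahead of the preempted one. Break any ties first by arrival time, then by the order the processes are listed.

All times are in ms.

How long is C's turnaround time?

Timeline: | A 0-4 | B 4-8 | C 8-10 | A 10-12 | D 12-16 | E 16-22 |
Completion: A=12  B=8  C=10  D=16  E=22
Turnaround (C−A): A=12  B=7  C=8  D=10  E=11
Turnaround(C) = completion − arrival = 10 − 2 = 8

8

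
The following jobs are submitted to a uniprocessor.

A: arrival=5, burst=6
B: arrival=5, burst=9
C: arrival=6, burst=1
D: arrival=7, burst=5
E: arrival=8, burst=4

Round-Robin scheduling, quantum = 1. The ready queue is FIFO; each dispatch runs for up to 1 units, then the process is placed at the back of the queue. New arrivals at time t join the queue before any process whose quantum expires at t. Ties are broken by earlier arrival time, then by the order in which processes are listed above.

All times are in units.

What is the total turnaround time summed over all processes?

Schedule: | idle 0-5 | A 5-6 | B 6-7 | C 7-8 | A 8-9 | D 9-10 | B 10-11 | E 11-12 | A 12-13 | D 13-14 | B 14-15 | E 15-16 | A 16-17 | D 17-18 | B 18-19 | E 19-20 | A 20-21 | D 21-22 | B 22-23 | E 23-24 | A 24-25 | D 25-26 | B 26-30 |
Completion: A=25  B=30  C=8  D=26  E=24
Turnaround = completion − arrival: A=20, B=25, C=2, D=19, E=16
Total turnaround = 20 + 25 + 2 + 19 + 16 = 82

82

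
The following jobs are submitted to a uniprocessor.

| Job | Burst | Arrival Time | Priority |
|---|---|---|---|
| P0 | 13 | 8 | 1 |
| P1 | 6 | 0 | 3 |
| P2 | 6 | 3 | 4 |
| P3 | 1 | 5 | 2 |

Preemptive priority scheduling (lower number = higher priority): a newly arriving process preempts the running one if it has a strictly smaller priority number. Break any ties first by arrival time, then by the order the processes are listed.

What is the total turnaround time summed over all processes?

Schedule: | P1 0-5 | P3 5-6 | P1 6-7 | P2 7-8 | P0 8-21 | P2 21-26 |
Completion: P0=21  P1=7  P2=26  P3=6
Turnaround = completion − arrival: P0=13, P1=7, P2=23, P3=1
Total turnaround = 13 + 7 + 23 + 1 = 44

44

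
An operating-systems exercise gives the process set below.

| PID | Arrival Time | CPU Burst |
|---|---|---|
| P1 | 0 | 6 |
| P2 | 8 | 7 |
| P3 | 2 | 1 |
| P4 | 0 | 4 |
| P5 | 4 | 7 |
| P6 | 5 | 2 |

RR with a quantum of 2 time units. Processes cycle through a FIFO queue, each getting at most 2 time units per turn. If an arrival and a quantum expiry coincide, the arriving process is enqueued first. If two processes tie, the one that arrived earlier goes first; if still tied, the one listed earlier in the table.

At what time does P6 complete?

13

Gantt: | P1 0-2 | P4 2-4 | P3 4-5 | P1 5-7 | P5 7-9 | P4 9-11 | P6 11-13 | P1 13-15 | P2 15-17 | P5 17-19 | P2 19-21 | P5 21-23 | P2 23-25 | P5 25-26 | P2 26-27 |
Completion: P1=15  P2=27  P3=5  P4=11  P5=26  P6=13
Turnaround (C−A): P1=15  P2=19  P3=3  P4=11  P5=22  P6=8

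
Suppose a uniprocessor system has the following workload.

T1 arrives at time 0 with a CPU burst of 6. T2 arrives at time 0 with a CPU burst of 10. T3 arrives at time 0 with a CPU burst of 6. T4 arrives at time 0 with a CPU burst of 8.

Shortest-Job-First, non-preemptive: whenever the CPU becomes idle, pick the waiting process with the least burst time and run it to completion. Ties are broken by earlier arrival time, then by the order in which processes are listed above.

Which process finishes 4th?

Schedule: | T1 0-6 | T3 6-12 | T4 12-20 | T2 20-30 |
Completion: T1=6  T2=30  T3=12  T4=20
Turnaround (C−A): T1=6  T2=30  T3=12  T4=20
Finish order: T1 → T3 → T4 → T2

T2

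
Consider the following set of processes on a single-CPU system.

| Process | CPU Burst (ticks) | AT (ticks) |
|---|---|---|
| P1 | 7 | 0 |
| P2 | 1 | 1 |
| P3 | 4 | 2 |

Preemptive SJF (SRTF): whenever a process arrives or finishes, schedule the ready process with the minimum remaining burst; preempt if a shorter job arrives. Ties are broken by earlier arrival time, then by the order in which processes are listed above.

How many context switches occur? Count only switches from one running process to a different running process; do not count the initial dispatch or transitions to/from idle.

3

Timeline: | P1 0-1 | P2 1-2 | P3 2-6 | P1 6-12 |
Completion: P1=12  P2=2  P3=6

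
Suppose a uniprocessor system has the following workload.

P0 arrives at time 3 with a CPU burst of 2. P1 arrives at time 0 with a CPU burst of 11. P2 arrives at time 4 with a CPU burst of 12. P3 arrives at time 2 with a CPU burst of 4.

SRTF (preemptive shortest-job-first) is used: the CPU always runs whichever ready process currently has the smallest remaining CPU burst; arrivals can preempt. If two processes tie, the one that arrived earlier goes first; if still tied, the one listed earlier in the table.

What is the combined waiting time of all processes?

21

Schedule: | P1 0-2 | P3 2-3 | P0 3-5 | P3 5-8 | P1 8-17 | P2 17-29 |
Completion: P0=5  P1=17  P2=29  P3=8
Turnaround (C−A): P0=2  P1=17  P2=25  P3=6
Waiting = turnaround − burst: P0=0, P1=6, P2=13, P3=2
Total waiting = 0 + 6 + 13 + 2 = 21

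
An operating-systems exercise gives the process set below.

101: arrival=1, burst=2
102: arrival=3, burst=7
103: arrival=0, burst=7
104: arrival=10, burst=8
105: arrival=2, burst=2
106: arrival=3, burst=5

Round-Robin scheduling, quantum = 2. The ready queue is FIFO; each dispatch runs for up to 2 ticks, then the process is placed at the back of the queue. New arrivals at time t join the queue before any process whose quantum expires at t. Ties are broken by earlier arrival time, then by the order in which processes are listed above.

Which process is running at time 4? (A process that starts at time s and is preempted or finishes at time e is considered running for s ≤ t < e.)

Gantt: | 103 0-2 | 101 2-4 | 105 4-6 | 103 6-8 | 102 8-10 | 106 10-12 | 103 12-14 | 104 14-16 | 102 16-18 | 106 18-20 | 103 20-21 | 104 21-23 | 102 23-25 | 106 25-26 | 104 26-28 | 102 28-29 | 104 29-31 |
Completion: 101=4  102=29  103=21  104=31  105=6  106=26
Turnaround (C−A): 101=3  102=26  103=21  104=21  105=4  106=23

105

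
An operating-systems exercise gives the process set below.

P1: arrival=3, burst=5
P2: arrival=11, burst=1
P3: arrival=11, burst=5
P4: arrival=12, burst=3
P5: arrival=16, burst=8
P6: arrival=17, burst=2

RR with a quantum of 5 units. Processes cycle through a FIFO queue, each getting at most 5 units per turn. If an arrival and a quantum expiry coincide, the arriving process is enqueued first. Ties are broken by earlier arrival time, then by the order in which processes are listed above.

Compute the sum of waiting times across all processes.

Gantt: | idle 0-3 | P1 3-8 | idle 8-11 | P2 11-12 | P3 12-17 | P4 17-20 | P5 20-25 | P6 25-27 | P5 27-30 |
Completion: P1=8  P2=12  P3=17  P4=20  P5=30  P6=27
Turnaround (C−A): P1=5  P2=1  P3=6  P4=8  P5=14  P6=10
Waiting = turnaround − burst: P1=0, P2=0, P3=1, P4=5, P5=6, P6=8
Total waiting = 0 + 0 + 1 + 5 + 6 + 8 = 20

20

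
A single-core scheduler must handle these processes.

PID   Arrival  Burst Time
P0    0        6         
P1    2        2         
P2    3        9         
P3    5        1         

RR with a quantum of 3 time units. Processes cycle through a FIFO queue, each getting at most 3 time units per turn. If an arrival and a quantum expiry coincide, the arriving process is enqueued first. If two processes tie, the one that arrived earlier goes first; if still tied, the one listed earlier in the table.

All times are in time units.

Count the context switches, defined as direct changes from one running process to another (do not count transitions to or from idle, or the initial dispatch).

Schedule: | P0 0-3 | P1 3-5 | P2 5-8 | P0 8-11 | P3 11-12 | P2 12-18 |
Completion: P0=11  P1=5  P2=18  P3=12

5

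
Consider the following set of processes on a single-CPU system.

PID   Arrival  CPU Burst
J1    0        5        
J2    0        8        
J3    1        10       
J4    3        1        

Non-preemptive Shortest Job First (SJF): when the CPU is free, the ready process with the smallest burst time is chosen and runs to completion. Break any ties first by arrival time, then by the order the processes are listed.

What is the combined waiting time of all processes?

Schedule: | J1 0-5 | J4 5-6 | J2 6-14 | J3 14-24 |
Completion: J1=5  J2=14  J3=24  J4=6
Turnaround (C−A): J1=5  J2=14  J3=23  J4=3
Waiting = turnaround − burst: J1=0, J2=6, J3=13, J4=2
Total waiting = 0 + 6 + 13 + 2 = 21

21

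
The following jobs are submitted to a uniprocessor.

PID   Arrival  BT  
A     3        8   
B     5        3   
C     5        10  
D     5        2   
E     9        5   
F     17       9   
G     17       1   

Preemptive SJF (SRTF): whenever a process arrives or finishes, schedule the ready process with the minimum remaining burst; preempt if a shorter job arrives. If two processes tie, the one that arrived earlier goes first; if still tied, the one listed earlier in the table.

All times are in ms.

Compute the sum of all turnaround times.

83

Schedule: | idle 0-3 | A 3-5 | D 5-7 | B 7-10 | E 10-15 | A 15-17 | G 17-18 | A 18-22 | F 22-31 | C 31-41 |
Completion: A=22  B=10  C=41  D=7  E=15  F=31  G=18
Turnaround = completion − arrival: A=19, B=5, C=36, D=2, E=6, F=14, G=1
Total turnaround = 19 + 5 + 36 + 2 + 6 + 14 + 1 = 83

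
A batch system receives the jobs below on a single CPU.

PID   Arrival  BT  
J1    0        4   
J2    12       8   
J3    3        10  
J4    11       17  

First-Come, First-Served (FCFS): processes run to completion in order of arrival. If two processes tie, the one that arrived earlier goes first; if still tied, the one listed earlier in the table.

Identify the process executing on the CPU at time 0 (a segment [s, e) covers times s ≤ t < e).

J1

Gantt: | J1 0-4 | J3 4-14 | J4 14-31 | J2 31-39 |
Completion: J1=4  J2=39  J3=14  J4=31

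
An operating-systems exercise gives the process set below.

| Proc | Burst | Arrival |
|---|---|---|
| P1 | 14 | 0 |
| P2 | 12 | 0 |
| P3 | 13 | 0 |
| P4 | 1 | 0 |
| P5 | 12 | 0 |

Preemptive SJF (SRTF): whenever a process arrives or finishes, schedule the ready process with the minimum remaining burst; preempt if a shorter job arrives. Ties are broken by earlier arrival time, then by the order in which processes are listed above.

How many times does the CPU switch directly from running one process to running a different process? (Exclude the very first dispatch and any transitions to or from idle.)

Timeline: | P4 0-1 | P2 1-13 | P5 13-25 | P3 25-38 | P1 38-52 |
Completion: P1=52  P2=13  P3=38  P4=1  P5=25
Turnaround (C−A): P1=52  P2=13  P3=38  P4=1  P5=25

4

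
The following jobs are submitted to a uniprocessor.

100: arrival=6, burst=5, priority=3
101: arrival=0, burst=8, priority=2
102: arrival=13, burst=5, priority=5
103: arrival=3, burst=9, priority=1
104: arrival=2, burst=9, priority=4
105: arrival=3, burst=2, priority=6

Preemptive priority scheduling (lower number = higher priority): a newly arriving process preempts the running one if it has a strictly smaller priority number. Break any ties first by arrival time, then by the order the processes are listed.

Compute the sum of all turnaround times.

129

Gantt: | 101 0-3 | 103 3-12 | 101 12-17 | 100 17-22 | 104 22-31 | 102 31-36 | 105 36-38 |
Completion: 100=22  101=17  102=36  103=12  104=31  105=38
Turnaround (C−A): 100=16  101=17  102=23  103=9  104=29  105=35
Turnaround = completion − arrival: 100=16, 101=17, 102=23, 103=9, 104=29, 105=35
Total turnaround = 16 + 17 + 23 + 9 + 29 + 35 = 129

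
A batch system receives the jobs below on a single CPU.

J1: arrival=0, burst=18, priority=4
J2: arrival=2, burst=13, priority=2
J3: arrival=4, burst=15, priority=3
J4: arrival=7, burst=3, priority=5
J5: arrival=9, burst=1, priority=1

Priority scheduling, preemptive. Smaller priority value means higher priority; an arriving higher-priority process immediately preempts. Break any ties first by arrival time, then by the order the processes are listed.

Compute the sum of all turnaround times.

132

Gantt: | J1 0-2 | J2 2-9 | J5 9-10 | J2 10-16 | J3 16-31 | J1 31-47 | J4 47-50 |
Completion: J1=47  J2=16  J3=31  J4=50  J5=10
Turnaround (C−A): J1=47  J2=14  J3=27  J4=43  J5=1
Turnaround = completion − arrival: J1=47, J2=14, J3=27, J4=43, J5=1
Total turnaround = 47 + 14 + 27 + 43 + 1 = 132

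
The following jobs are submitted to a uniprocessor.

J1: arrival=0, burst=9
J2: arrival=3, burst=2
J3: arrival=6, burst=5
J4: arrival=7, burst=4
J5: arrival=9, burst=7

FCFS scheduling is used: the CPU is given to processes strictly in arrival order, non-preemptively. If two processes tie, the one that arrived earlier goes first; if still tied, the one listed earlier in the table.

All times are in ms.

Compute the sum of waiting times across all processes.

31

Timeline: | J1 0-9 | J2 9-11 | J3 11-16 | J4 16-20 | J5 20-27 |
Completion: J1=9  J2=11  J3=16  J4=20  J5=27
Waiting = turnaround − burst: J1=0, J2=6, J3=5, J4=9, J5=11
Total waiting = 0 + 6 + 5 + 9 + 11 = 31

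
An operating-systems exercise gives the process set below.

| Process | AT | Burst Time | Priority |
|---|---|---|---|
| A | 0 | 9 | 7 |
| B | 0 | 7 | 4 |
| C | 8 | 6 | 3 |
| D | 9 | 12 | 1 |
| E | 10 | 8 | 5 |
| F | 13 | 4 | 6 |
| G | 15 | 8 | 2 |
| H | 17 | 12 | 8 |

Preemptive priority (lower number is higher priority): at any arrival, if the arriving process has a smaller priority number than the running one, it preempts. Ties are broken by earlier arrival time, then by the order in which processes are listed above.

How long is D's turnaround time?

12

Schedule: | B 0-7 | A 7-8 | C 8-9 | D 9-21 | G 21-29 | C 29-34 | E 34-42 | F 42-46 | A 46-54 | H 54-66 |
Completion: A=54  B=7  C=34  D=21  E=42  F=46  G=29  H=66
Turnaround (C−A): A=54  B=7  C=26  D=12  E=32  F=33  G=14  H=49
Turnaround(D) = completion − arrival = 21 − 9 = 12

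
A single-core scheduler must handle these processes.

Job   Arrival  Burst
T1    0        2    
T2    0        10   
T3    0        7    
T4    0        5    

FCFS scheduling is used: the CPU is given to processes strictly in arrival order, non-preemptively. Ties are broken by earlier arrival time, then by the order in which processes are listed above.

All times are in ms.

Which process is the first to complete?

T1

Gantt: | T1 0-2 | T2 2-12 | T3 12-19 | T4 19-24 |
Completion: T1=2  T2=12  T3=19  T4=24
Turnaround (C−A): T1=2  T2=12  T3=19  T4=24
Finish order: T1 → T2 → T3 → T4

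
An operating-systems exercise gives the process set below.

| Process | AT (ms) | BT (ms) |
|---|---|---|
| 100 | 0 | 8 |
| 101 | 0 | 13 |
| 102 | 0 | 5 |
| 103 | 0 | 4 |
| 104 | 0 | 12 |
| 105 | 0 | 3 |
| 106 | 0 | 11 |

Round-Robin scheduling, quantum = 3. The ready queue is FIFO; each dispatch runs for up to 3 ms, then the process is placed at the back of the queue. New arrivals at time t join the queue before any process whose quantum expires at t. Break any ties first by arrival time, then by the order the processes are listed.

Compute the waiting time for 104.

Gantt: | 100 0-3 | 101 3-6 | 102 6-9 | 103 9-12 | 104 12-15 | 105 15-18 | 106 18-21 | 100 21-24 | 101 24-27 | 102 27-29 | 103 29-30 | 104 30-33 | 106 33-36 | 100 36-38 | 101 38-41 | 104 41-44 | 106 44-47 | 101 47-50 | 104 50-53 | 106 53-55 | 101 55-56 |
Completion: 100=38  101=56  102=29  103=30  104=53  105=18  106=55
Turnaround (C−A): 100=38  101=56  102=29  103=30  104=53  105=18  106=55
Waiting(104) = turnaround − burst = 53 − 12 = 41

41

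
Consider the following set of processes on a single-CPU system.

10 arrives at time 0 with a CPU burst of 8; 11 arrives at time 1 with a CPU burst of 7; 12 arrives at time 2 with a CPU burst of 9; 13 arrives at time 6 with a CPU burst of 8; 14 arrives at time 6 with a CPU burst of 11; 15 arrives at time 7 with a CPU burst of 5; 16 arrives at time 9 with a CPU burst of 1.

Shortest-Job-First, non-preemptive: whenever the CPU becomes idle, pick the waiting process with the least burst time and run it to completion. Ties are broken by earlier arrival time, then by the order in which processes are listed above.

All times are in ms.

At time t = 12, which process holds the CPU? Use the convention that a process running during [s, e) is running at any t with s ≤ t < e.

Gantt: | 10 0-8 | 15 8-13 | 16 13-14 | 11 14-21 | 13 21-29 | 12 29-38 | 14 38-49 |
Completion: 10=8  11=21  12=38  13=29  14=49  15=13  16=14

15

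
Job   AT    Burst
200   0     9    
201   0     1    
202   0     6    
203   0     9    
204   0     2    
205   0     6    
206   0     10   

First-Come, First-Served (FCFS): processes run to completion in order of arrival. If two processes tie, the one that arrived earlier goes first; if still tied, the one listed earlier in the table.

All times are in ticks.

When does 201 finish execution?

10

Gantt: | 200 0-9 | 201 9-10 | 202 10-16 | 203 16-25 | 204 25-27 | 205 27-33 | 206 33-43 |
Completion: 200=9  201=10  202=16  203=25  204=27  205=33  206=43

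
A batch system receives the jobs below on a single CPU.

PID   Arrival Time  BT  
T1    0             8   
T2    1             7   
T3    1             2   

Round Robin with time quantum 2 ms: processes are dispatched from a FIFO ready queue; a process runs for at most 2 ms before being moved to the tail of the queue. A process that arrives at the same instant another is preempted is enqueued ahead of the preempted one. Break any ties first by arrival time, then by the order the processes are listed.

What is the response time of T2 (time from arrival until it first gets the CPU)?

1

Timeline: | T1 0-2 | T2 2-4 | T3 4-6 | T1 6-8 | T2 8-10 | T1 10-12 | T2 12-14 | T1 14-16 | T2 16-17 |
Completion: T1=16  T2=17  T3=6
Response(T2) = first start − arrival = 2 − 1 = 1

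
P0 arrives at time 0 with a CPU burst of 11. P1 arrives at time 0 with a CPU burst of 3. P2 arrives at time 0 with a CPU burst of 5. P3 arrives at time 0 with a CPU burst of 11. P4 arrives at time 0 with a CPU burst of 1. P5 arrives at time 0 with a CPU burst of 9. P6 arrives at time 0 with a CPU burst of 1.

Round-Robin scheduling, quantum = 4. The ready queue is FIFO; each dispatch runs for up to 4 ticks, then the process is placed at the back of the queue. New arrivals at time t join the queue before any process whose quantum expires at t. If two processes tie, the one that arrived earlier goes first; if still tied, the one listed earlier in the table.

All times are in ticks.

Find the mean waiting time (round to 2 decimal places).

21.00

Schedule: | P0 0-4 | P1 4-7 | P2 7-11 | P3 11-15 | P4 15-16 | P5 16-20 | P6 20-21 | P0 21-25 | P2 25-26 | P3 26-30 | P5 30-34 | P0 34-37 | P3 37-40 | P5 40-41 |
Completion: P0=37  P1=7  P2=26  P3=40  P4=16  P5=41  P6=21
Waiting times: P0=26, P1=4, P2=21, P3=29, P4=15, P5=32, P6=20
Average waiting = (26+4+21+29+15+32+20) / 7 = 147/7 = 21.00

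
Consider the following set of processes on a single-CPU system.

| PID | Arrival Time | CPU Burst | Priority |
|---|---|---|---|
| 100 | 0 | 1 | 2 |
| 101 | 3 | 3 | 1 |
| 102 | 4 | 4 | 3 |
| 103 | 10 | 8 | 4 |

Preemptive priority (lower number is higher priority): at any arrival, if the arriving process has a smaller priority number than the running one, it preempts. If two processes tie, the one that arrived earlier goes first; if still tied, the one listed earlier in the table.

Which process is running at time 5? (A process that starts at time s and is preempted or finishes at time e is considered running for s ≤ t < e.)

Gantt: | 100 0-1 | idle 1-3 | 101 3-6 | 102 6-10 | 103 10-18 |
Completion: 100=1  101=6  102=10  103=18
Turnaround (C−A): 100=1  101=3  102=6  103=8

101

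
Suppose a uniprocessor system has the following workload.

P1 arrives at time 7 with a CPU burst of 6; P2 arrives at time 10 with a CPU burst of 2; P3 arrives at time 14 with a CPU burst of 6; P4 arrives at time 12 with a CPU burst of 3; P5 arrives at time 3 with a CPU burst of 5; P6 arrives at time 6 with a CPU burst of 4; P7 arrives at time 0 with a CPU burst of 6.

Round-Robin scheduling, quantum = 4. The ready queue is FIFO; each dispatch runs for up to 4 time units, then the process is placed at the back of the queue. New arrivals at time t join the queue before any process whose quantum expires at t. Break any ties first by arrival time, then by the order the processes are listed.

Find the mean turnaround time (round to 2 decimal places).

Timeline: | P7 0-4 | P5 4-8 | P7 8-10 | P6 10-14 | P1 14-18 | P5 18-19 | P2 19-21 | P4 21-24 | P3 24-28 | P1 28-30 | P3 30-32 |
Completion: P1=30  P2=21  P3=32  P4=24  P5=19  P6=14  P7=10
Turnaround times: P1=23, P2=11, P3=18, P4=12, P5=16, P6=8, P7=10
Average turnaround = (23+11+18+12+16+8+10) / 7 = 98/7 = 14.00

14.00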